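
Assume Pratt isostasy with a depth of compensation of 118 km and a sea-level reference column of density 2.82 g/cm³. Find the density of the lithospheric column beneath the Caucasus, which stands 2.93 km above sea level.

2.75 g/cm³

Pratt balance: ρ_ref D = ρ (D + h).
ρ = ρ_ref D/(D + h) = 2.82 × 118 km/(118 km + 2.93 km) = 2.75 g/cm³.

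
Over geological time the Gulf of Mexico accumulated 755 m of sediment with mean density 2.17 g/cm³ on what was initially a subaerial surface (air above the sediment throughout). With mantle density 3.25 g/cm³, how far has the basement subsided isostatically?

504 m

Subaerial load: s = t ρ_sed / ρ_m = 755 m × 2.17/3.25 = 504 m.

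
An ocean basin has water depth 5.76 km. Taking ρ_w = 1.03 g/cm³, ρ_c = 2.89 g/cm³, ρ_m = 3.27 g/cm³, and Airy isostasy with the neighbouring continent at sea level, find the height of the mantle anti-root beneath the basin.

28.2 km

Isostatic balance requires: replacing crust with seawater at the top is compensated by replacing crust with mantle at the base: d (ρ_c − ρ_w) = a (ρ_m − ρ_c).
a = d (ρ_c − ρ_w)/(ρ_m − ρ_c) = 5.76 km × 1.86/0.38 = 28.2 km.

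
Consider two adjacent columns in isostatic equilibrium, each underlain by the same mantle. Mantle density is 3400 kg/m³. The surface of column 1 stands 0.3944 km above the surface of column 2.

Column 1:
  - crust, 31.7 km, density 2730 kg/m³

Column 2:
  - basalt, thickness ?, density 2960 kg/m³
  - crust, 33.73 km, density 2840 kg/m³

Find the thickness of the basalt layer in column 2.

2.29 km

Take the compensation level at the base of the deeper column (depth z_c below the surface of column 1) and equate Σ ρ_i t_i down to z_c; mantle fills any gap and the z_c terms cancel.
Column 1: 31.7×2730 + (z_c − 31.7)×3400
Column 2: 0.3944×0 + x×2960 + 33.73×2840 + (z_c − 0.3944 − 33.73 − x)×3400
The z_c×3400 term appears on both sides and cancels. Collect the known terms of each column as K = Σ(ρt)_known − 3400 × (depth of known layers): K_1 = 86541 − 3400×31.7 = −21239; K_2 = 95793.2 − 3400×(0.3944 + 33.73) = −20229.76.
Balance: K_1 = K_2 − x×(3400 − 2960), so x = (K_2 − K_1)/(3400 − 2960) = 1009.24/440 = 2.29 km.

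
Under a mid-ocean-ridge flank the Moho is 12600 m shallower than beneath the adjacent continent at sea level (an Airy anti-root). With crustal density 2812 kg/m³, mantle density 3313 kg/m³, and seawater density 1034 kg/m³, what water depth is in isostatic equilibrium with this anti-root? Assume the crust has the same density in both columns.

3550 m

Replacing a thickness d of crust by seawater at the top must be balanced by replacing crust with mantle at the base: d (ρ_c − ρ_w) = a (ρ_m − ρ_c).
d = a (ρ_m − ρ_c)/(ρ_c − ρ_w) = 12600 m × 501/1778 = 3550 m.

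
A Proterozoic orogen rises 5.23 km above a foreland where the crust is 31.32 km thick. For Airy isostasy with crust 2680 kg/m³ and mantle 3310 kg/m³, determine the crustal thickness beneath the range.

58.8 km

Root depth r = h ρ_c / (ρ_m − ρ_c) = 5.23 km × 2680 / 630 = 22.25 km.
Total thickness = T + h + r = 31.32 km + 5.23 km + 22.25 km = 58.8 km.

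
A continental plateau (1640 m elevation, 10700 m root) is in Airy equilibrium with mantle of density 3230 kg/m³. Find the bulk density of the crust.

2800 kg/m³

ρ_c h = (ρ_m − ρ_c) r → ρ_c (h + r) = ρ_m r → ρ_c = ρ_m r / (h + r).
ρ_c = 3230 × 10700 m / (1640 m + 10700 m) = 2800 kg/m³.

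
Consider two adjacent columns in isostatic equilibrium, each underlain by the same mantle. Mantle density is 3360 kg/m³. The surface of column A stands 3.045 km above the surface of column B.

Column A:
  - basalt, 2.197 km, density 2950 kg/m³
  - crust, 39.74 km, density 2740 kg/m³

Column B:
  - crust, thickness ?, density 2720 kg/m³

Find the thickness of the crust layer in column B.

23.9 km

Take the compensation level at the base of the deeper column (depth z_c below the surface of column A) and equate Σ ρ_i t_i down to z_c; mantle fills any gap and the z_c terms cancel.
Column A: 2.197×2950 + 39.74×2740 + (z_c − 41.937)×3360
Column B: 3.045×0 + x×2720 + (z_c − 3.045 − 0 − x)×3360
The z_c×3360 term appears on both sides and cancels. Collect the known terms of each column as K = Σ(ρt)_known − 3360 × (depth of known layers): K_A = 115368.75 − 3360×41.937 = −25539.57; K_B = 0 − 3360×(3.045 + 0) = −10231.2.
Balance: K_A = K_B − x×(3360 − 2720), so x = (K_B − K_A)/(3360 − 2720) = 15308.4/640 = 23.9 km.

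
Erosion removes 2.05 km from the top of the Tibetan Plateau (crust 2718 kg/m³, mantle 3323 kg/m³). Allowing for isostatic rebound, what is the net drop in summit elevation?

0.373 km

Rebound u = e ρ_c/ρ_m = 2.05 km × 2718/3323 = 1.677 km.
Net surface drop = e − u = 2.05 km − 1.677 km = e (ρ_m − ρ_c)/ρ_m = 0.373 km.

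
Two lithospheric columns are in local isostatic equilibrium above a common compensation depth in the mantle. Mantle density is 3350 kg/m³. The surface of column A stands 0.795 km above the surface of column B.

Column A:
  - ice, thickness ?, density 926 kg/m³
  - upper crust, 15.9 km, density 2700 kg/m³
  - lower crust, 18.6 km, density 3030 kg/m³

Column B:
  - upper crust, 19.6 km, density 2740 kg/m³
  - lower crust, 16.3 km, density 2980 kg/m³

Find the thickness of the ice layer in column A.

1.8 km

Take the compensation level at the base of the deeper column (depth z_c below the surface of column A) and equate Σ ρ_i t_i down to z_c; mantle fills any gap and the z_c terms cancel.
Column A: x×926 + 15.9×2700 + 18.6×3030 + (z_c − 34.5 − x)×3350
Column B: 0.795×0 + 19.6×2740 + 16.3×2980 + (z_c − 0.795 − 35.9)×3350
The z_c×3350 term appears on both sides and cancels. Collect the known terms of each column as K = Σ(ρt)_known − 3350 × (depth of known layers): K_A = 99288 − 3350×34.5 = −16287; K_B = 102278 − 3350×(0.795 + 35.9) = −20650.25.
Balance: K_A − x×(3350 − 926) = K_B, so x = (K_A − K_B)/(3350 − 926) = 4363.25/2424 = 1.8 km.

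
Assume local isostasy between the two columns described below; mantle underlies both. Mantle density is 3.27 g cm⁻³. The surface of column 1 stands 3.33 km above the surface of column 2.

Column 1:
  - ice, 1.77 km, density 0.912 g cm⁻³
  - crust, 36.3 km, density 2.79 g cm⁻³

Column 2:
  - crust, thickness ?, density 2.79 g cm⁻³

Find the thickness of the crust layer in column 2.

Take the compensation level at the base of the deeper column (depth z_c below the surface of column 1) and equate Σ ρ_i t_i down to z_c; mantle fills any gap and the z_c terms cancel.
Column 1: 1.77×0.912 + 36.3×2.79 + (z_c − 38.07)×3.27
Column 2: 3.33×0 + x×2.79 + (z_c − 3.33 − 0 − x)×3.27
The z_c×3.27 term appears on both sides and cancels. Collect the known terms of each column as K = Σ(ρt)_known − 3.27 × (depth of known layers): K_1 = 102.89124 − 3.27×38.07 = −21.59766; K_2 = 0 − 3.27×(3.33 + 0) = −10.8891.
Balance: K_1 = K_2 − x×(3.27 − 2.79), so x = (K_2 − K_1)/(3.27 − 2.79) = 10.7086/0.48 = 22.3 km.

22.3 km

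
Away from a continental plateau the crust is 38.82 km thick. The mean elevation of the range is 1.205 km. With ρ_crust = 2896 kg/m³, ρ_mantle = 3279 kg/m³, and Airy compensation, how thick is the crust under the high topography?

49.1 km

Root depth r = h ρ_c / (ρ_m − ρ_c) = 1.205 km × 2896 / 383 = 9.111 km.
Total thickness = T + h + r = 38.82 km + 1.205 km + 9.111 km = 49.1 km.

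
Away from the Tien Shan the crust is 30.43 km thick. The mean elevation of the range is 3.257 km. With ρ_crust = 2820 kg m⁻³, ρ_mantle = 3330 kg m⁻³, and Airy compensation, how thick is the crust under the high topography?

51.7 km

Root depth r = h ρ_c / (ρ_m − ρ_c) = 3.257 km × 2820 / 510 = 18.01 km.
Total thickness = T + h + r = 30.43 km + 3.257 km + 18.01 km = 51.7 km.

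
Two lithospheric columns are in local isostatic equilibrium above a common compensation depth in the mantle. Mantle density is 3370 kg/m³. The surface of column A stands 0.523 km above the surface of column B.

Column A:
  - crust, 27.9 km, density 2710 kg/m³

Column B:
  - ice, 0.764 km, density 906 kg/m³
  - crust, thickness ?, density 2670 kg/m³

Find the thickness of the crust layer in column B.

Take the compensation level at the base of the deeper column (depth z_c below the surface of column A) and equate Σ ρ_i t_i down to z_c; mantle fills any gap and the z_c terms cancel.
Column A: 27.9×2710 + (z_c − 27.9)×3370
Column B: 0.523×0 + 0.764×906 + x×2670 + (z_c − 0.523 − 0.764 − x)×3370
The z_c×3370 term appears on both sides and cancels. Collect the known terms of each column as K = Σ(ρt)_known − 3370 × (depth of known layers): K_A = 75609 − 3370×27.9 = −18414; K_B = 692.184 − 3370×(0.523 + 0.764) = −3645.006.
Balance: K_A = K_B − x×(3370 − 2670), so x = (K_B − K_A)/(3370 − 2670) = 14769/700 = 21.1 km.

21.1 km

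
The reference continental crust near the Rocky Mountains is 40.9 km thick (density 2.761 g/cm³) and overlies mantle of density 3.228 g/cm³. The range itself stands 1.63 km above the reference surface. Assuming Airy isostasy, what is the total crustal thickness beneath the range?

52.2 km

Root depth r = h ρ_c / (ρ_m − ρ_c) = 1.63 km × 2.761 / 0.467 = 9.637 km.
Total thickness = T + h + r = 40.9 km + 1.63 km + 9.637 km = 52.2 km.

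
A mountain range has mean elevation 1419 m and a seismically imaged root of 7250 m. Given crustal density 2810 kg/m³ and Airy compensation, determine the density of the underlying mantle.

3360 kg/m³

Airy balance: ρ_c h = (ρ_m − ρ_c) r → ρ_m = ρ_c (1 + h/r).
ρ_m = 2810 × (1 + 1419 m/7250 m) = 3360 kg/m³.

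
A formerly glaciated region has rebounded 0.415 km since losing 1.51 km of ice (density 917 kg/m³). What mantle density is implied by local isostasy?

ρ_m = ρ_ice t / u = 917 × 1.51 km/0.415 km = 3340 kg/m³.

3340 kg/m³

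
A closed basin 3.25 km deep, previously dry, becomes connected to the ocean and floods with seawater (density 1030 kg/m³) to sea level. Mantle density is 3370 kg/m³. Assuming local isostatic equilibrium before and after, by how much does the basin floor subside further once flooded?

1.43 km

After flooding the water column is d + s deep. Its weight must equal the weight of mantle displaced by the extra subsidence s: (d + s) ρ_w = s ρ_m.
s = d ρ_w / (ρ_m − ρ_w) = 3.25 km × 1030/(3370 − 1030) = 1.43 km.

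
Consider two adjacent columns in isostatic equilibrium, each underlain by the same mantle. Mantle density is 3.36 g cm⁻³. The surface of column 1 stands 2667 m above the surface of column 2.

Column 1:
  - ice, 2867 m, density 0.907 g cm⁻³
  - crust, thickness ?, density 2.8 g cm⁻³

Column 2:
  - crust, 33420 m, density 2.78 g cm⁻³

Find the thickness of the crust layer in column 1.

Take the compensation level at the base of the deeper column (depth z_c below the surface of column 1) and equate Σ ρ_i t_i down to z_c; mantle fills any gap and the z_c terms cancel.
Column 1: 2867×0.907 + x×2.8 + (z_c − 2867 − x)×3.36
Column 2: 2667×0 + 33420×2.78 + (z_c − 2667 − 33420)×3.36
The z_c×3.36 term appears on both sides and cancels. Collect the known terms of each column as K = Σ(ρt)_known − 3.36 × (depth of known layers): K_1 = 2600.369 − 3.36×2867 = −7032.751; K_2 = 92907.6 − 3.36×(2667 + 33420) = −28344.72.
Balance: K_1 − x×(3.36 − 2.8) = K_2, so x = (K_1 − K_2)/(3.36 − 2.8) = 21312/0.56 = 38100 m.

38100 m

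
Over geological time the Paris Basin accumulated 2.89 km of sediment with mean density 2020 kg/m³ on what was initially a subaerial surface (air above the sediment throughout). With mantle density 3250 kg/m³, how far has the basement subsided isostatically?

Subaerial load: s = t ρ_sed / ρ_m = 2.89 km × 2020/3250 = 1.8 km.

1.8 km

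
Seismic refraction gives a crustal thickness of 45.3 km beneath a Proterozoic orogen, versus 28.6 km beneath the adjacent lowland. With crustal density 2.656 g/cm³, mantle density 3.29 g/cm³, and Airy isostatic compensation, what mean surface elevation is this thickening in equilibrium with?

Excess crust Δ = 45.3 km − 28.6 km = 16.7 km, split between elevation h and root r with h + r = Δ.
Airy balance ρ_c h = (ρ_m − ρ_c) r gives r = h ρ_c/(ρ_m − ρ_c), so h (1 + ρ_c/(ρ_m − ρ_c)) = Δ, i.e. h = Δ (ρ_m − ρ_c)/ρ_m.
h = 16.7 km × 0.634/3.29 = 3.22 km.

3.22 km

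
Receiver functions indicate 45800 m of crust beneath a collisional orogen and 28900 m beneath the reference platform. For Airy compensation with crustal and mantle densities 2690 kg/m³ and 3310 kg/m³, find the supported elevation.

3170 m

Excess crust Δ = 45800 m − 28900 m = 16900 m, split between elevation h and root r with h + r = Δ.
Airy balance ρ_c h = (ρ_m − ρ_c) r gives r = h ρ_c/(ρ_m − ρ_c), so h (1 + ρ_c/(ρ_m − ρ_c)) = Δ, i.e. h = Δ (ρ_m − ρ_c)/ρ_m.
h = 16900 m × 620/3310 = 3170 m.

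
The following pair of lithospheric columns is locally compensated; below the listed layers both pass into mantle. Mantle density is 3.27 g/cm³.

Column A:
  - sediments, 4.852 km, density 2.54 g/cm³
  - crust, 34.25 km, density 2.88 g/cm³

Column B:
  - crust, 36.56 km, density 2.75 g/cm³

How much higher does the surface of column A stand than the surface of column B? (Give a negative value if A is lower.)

For any compensation level in the mantle, the mantle terms cancel and isostasy reduces to e = (Σt_A − Σt_B) − (Σ(ρt)_A − Σ(ρt)_B) / ρ_m.
Σt_A = 39.102 km; Σt_B = 36.56 km; Σ(ρt)_A = 110.96408; Σ(ρt)_B = 100.54 (in km·g/cm³).
e = (39.102 − 36.56) − (110.96408 − 100.54) / 3.27 = −0.646 km.

−0.646 km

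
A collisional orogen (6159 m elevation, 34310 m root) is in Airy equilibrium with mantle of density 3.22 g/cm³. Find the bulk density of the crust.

2.73 g/cm³

ρ_c h = (ρ_m − ρ_c) r → ρ_c (h + r) = ρ_m r → ρ_c = ρ_m r / (h + r).
ρ_c = 3.22 × 34310 m / (6159 m + 34310 m) = 2.73 g/cm³.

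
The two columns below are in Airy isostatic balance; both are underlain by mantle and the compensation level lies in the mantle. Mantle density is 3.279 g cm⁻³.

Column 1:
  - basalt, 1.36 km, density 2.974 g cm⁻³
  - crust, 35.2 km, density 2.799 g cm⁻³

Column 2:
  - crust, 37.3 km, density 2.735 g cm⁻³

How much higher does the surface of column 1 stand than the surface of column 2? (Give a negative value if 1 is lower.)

For any compensation level in the mantle, the mantle terms cancel and isostasy reduces to e = (Σt_1 − Σt_2) − (Σ(ρt)_1 − Σ(ρt)_2) / ρ_m.
Σt_1 = 36.56 km; Σt_2 = 37.3 km; Σ(ρt)_1 = 102.56944; Σ(ρt)_2 = 102.0155 (in km·g cm⁻³).
e = (36.56 − 37.3) − (102.56944 − 102.0155) / 3.279 = −0.909 km.

−0.909 km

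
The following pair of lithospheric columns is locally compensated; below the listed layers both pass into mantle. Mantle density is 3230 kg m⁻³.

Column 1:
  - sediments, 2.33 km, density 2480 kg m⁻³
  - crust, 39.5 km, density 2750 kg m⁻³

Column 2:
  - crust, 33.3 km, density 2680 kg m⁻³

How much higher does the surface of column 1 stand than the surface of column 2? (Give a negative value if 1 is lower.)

For any compensation level in the mantle, the mantle terms cancel and isostasy reduces to e = (Σt_1 − Σt_2) − (Σ(ρt)_1 − Σ(ρt)_2) / ρ_m.
Σt_1 = 41.83 km; Σt_2 = 33.3 km; Σ(ρt)_1 = 114403.4; Σ(ρt)_2 = 89244 (in km·kg m⁻³).
e = (41.83 − 33.3) − (114403.4 − 89244) / 3230 = 0.741 km.

0.741 km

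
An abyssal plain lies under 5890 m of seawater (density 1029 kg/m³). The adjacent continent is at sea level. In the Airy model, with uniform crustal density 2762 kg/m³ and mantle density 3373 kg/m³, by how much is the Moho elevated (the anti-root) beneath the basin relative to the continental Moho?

By Archimedes' principle applied to the lithosphere: replacing crust with seawater at the top is compensated by replacing crust with mantle at the base: d (ρ_c − ρ_w) = a (ρ_m − ρ_c).
a = d (ρ_c − ρ_w)/(ρ_m − ρ_c) = 5890 m × 1733/611 = 16700 m.

16700 m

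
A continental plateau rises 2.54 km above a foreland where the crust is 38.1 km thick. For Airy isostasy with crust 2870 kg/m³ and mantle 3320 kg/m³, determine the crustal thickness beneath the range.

Root depth r = h ρ_c / (ρ_m − ρ_c) = 2.54 km × 2870 / 450 = 16.2 km.
Total thickness = T + h + r = 38.1 km + 2.54 km + 16.2 km = 56.8 km.

56.8 km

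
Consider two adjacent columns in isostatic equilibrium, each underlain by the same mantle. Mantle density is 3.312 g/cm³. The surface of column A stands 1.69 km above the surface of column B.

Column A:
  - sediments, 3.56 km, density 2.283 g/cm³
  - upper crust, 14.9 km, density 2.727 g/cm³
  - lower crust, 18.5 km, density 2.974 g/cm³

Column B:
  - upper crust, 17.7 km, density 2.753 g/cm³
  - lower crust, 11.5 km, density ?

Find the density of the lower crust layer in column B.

3.04 g/cm³

Take the compensation level at the base of the deeper column (depth z_c below the surface of column A) and equate Σ ρ_i t_i down to z_c; mantle fills any gap and the z_c terms cancel.
Column A: 3.56×2.283 + 14.9×2.727 + 18.5×2.974 + (z_c − 36.96)×3.312
Column B: 1.69×0 + 17.7×2.753 + 11.5×ρ + (z_c − 1.69 − 29.2)×3.312
The z_c×3.312 term appears on both sides and cancels. Collect the known terms of each column as K = Σ(ρt)_known − 3.312 × (depth of known layers): K_A = 103.77878 − 3.312×36.96 = −18.63274; K_B = 48.7281 − 3.312×(1.69 + 29.2) = −53.57958.
Balance: K_A = K_B + 11.5×ρ, so ρ = (K_A − K_B)/11.5 = 34.9468/11.5 = 3.04 g/cm³.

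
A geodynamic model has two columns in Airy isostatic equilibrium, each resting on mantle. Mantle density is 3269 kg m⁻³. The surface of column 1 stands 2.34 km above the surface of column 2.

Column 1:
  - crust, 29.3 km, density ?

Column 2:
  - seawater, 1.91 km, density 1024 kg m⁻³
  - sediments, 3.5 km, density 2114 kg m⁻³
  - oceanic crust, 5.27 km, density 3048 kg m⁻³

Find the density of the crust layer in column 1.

2680 kg m⁻³

Take the compensation level at the base of the deeper column (depth z_c below the surface of column 1) and equate Σ ρ_i t_i down to z_c; mantle fills any gap and the z_c terms cancel.
Column 1: 29.3×ρ + (z_c − 29.3)×3269
Column 2: 2.34×0 + 1.91×1024 + 3.5×2114 + 5.27×3048 + (z_c − 2.34 − 10.68)×3269
The z_c×3269 term appears on both sides and cancels. Collect the known terms of each column as K = Σ(ρt)_known − 3269 × (depth of known layers): K_1 = 0 − 3269×29.3 = −95781.7; K_2 = 25417.8 − 3269×(2.34 + 10.68) = −17144.58.
Balance: K_1 + 29.3×ρ = K_2, so ρ = (K_2 − K_1)/29.3 = 78637.1/29.3 = 2680 kg m⁻³.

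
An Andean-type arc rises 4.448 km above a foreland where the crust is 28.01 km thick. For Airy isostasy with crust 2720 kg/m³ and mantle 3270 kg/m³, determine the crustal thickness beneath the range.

Root depth r = h ρ_c / (ρ_m − ρ_c) = 4.448 km × 2720 / 550 = 22 km.
Total thickness = T + h + r = 28.01 km + 4.448 km + 22 km = 54.5 km.

54.5 km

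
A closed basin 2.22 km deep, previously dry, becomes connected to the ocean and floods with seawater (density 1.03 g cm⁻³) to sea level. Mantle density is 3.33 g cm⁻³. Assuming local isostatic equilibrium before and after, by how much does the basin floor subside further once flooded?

After flooding the water column is d + s deep. Its weight must equal the weight of mantle displaced by the extra subsidence s: (d + s) ρ_w = s ρ_m.
s = d ρ_w / (ρ_m − ρ_w) = 2.22 km × 1.03/(3.33 − 1.03) = 0.994 km.

0.994 km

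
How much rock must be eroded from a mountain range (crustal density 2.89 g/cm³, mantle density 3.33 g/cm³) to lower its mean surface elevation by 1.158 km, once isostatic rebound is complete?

8.76 km

Net drop Δ = e − u = e − e ρ_c/ρ_m = e (ρ_m − ρ_c)/ρ_m.
e = Δ ρ_m/(ρ_m − ρ_c) = 1.158 km × 3.33/0.44 = 8.76 km.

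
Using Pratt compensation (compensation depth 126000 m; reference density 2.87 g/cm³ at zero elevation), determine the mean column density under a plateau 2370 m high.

2.82 g/cm³

Pratt balance: ρ_ref D = ρ (D + h).
ρ = ρ_ref D/(D + h) = 2.87 × 126000 m/(126000 m + 2370 m) = 2.82 g/cm³.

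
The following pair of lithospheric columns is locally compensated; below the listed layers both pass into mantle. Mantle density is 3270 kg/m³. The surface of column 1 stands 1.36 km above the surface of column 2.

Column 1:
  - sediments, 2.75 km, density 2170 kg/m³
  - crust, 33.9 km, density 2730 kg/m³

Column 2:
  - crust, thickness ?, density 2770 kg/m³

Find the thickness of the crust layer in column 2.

Take the compensation level at the base of the deeper column (depth z_c below the surface of column 1) and equate Σ ρ_i t_i down to z_c; mantle fills any gap and the z_c terms cancel.
Column 1: 2.75×2170 + 33.9×2730 + (z_c − 36.65)×3270
Column 2: 1.36×0 + x×2770 + (z_c − 1.36 − 0 − x)×3270
The z_c×3270 term appears on both sides and cancels. Collect the known terms of each column as K = Σ(ρt)_known − 3270 × (depth of known layers): K_1 = 98514.5 − 3270×36.65 = −21331; K_2 = 0 − 3270×(1.36 + 0) = −4447.2.
Balance: K_1 = K_2 − x×(3270 − 2770), so x = (K_2 − K_1)/(3270 − 2770) = 16883.8/500 = 33.8 km.

33.8 km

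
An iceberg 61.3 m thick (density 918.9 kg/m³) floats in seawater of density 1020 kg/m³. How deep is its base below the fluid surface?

Draft d = t ρ_obj/ρ_fluid = 61.3 m × 918.9/1020 = 55.2 m.

55.2 m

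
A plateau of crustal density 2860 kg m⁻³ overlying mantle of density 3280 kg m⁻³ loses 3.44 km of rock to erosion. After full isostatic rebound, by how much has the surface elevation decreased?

0.44 km

Rebound u = e ρ_c/ρ_m = 3.44 km × 2860/3280 = 3 km.
Net surface drop = e − u = 3.44 km − 3 km = e (ρ_m − ρ_c)/ρ_m = 0.44 km.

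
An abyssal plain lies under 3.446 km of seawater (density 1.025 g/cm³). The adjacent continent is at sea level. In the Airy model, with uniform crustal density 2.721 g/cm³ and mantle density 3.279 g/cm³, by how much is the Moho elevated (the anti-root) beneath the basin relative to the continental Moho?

By Archimedes' principle applied to the lithosphere: replacing crust with seawater at the top is compensated by replacing crust with mantle at the base: d (ρ_c − ρ_w) = a (ρ_m − ρ_c).
a = d (ρ_c − ρ_w)/(ρ_m − ρ_c) = 3.446 km × 1.696/0.558 = 10.5 km.

10.5 km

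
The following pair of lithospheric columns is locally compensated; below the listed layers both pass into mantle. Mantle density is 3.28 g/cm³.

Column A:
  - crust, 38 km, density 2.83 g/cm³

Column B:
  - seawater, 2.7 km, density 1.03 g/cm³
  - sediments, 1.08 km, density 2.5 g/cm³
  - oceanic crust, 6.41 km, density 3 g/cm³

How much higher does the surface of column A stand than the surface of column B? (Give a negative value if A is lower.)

2.56 km

For any compensation level in the mantle, the mantle terms cancel and isostasy reduces to e = (Σt_A − Σt_B) − (Σ(ρt)_A − Σ(ρt)_B) / ρ_m.
Σt_A = 38 km; Σt_B = 10.19 km; Σ(ρt)_A = 107.54; Σ(ρt)_B = 24.711 (in km·g/cm³).
e = (38 − 10.19) − (107.54 − 24.711) / 3.28 = 2.56 km.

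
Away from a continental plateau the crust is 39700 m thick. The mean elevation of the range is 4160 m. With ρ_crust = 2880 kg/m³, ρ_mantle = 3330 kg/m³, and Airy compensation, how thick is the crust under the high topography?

70500 m

Root depth r = h ρ_c / (ρ_m − ρ_c) = 4160 m × 2880 / 450 = 26620 m.
Total thickness = T + h + r = 39700 m + 4160 m + 26620 m = 70500 m.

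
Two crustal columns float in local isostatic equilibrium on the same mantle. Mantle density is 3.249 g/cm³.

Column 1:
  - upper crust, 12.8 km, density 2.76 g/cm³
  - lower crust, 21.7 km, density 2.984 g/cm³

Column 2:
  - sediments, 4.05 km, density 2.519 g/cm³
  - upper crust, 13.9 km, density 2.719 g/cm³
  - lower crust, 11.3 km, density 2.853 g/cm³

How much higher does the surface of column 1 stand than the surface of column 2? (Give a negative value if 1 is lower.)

For any compensation level in the mantle, the mantle terms cancel and isostasy reduces to e = (Σt_1 − Σt_2) − (Σ(ρt)_1 − Σ(ρt)_2) / ρ_m.
Σt_1 = 34.5 km; Σt_2 = 29.25 km; Σ(ρt)_1 = 100.0808; Σ(ρt)_2 = 80.23495 (in km·g/cm³).
e = (34.5 − 29.25) − (100.0808 − 80.23495) / 3.249 = −0.858 km.

−0.858 km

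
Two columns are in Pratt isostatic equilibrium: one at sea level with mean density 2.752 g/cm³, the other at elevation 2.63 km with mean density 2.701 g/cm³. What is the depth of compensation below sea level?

139 km

ρ_ref D = ρ (D + h) → D (ρ_ref − ρ) = ρ h.
D = ρ h/(ρ_ref − ρ) = 2.701 × 2.63 km/(2.752 − 2.701) = 139 km.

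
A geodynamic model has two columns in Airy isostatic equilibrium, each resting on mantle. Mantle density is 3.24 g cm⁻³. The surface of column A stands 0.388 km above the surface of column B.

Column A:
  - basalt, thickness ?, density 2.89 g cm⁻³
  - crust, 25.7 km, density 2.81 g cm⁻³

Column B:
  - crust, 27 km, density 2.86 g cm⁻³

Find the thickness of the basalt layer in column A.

Take the compensation level at the base of the deeper column (depth z_c below the surface of column A) and equate Σ ρ_i t_i down to z_c; mantle fills any gap and the z_c terms cancel.
Column A: x×2.89 + 25.7×2.81 + (z_c − 25.7 − x)×3.24
Column B: 0.388×0 + 27×2.86 + (z_c − 0.388 − 27)×3.24
The z_c×3.24 term appears on both sides and cancels. Collect the known terms of each column as K = Σ(ρt)_known − 3.24 × (depth of known layers): K_A = 72.217 − 3.24×25.7 = −11.051; K_B = 77.22 − 3.24×(0.388 + 27) = −11.51712.
Balance: K_A − x×(3.24 − 2.89) = K_B, so x = (K_A − K_B)/(3.24 − 2.89) = 0.46612/0.35 = 1.33 km.

1.33 km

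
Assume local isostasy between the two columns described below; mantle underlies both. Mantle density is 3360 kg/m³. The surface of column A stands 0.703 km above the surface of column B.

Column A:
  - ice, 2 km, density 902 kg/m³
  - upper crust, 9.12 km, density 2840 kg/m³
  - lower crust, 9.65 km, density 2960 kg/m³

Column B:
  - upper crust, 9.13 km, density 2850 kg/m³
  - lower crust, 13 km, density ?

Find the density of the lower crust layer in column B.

Take the compensation level at the base of the deeper column (depth z_c below the surface of column A) and equate Σ ρ_i t_i down to z_c; mantle fills any gap and the z_c terms cancel.
Column A: 2×902 + 9.12×2840 + 9.65×2960 + (z_c − 20.77)×3360
Column B: 0.703×0 + 9.13×2850 + 13×ρ + (z_c − 0.703 − 22.13)×3360
The z_c×3360 term appears on both sides and cancels. Collect the known terms of each column as K = Σ(ρt)_known − 3360 × (depth of known layers): K_A = 56268.8 − 3360×20.77 = −13518.4; K_B = 26020.5 − 3360×(0.703 + 22.13) = −50698.38.
Balance: K_A = K_B + 13×ρ, so ρ = (K_A − K_B)/13 = 37180/13 = 2860 kg/m³.

2860 kg/m³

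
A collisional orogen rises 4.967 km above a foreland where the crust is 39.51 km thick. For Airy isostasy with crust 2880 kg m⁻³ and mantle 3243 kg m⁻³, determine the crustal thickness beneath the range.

Root depth r = h ρ_c / (ρ_m − ρ_c) = 4.967 km × 2880 / 363 = 39.41 km.
Total thickness = T + h + r = 39.51 km + 4.967 km + 39.41 km = 83.9 km.

83.9 km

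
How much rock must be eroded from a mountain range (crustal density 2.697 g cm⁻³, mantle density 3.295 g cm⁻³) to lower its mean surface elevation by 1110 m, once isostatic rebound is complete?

6120 m

Net drop Δ = e − u = e − e ρ_c/ρ_m = e (ρ_m − ρ_c)/ρ_m.
e = Δ ρ_m/(ρ_m − ρ_c) = 1110 m × 3.295/0.598 = 6120 m.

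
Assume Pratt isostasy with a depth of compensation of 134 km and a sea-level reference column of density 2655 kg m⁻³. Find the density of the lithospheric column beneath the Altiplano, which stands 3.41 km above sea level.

2590 kg m⁻³

Pratt balance: ρ_ref D = ρ (D + h).
ρ = ρ_ref D/(D + h) = 2655 × 134 km/(134 km + 3.41 km) = 2590 kg m⁻³.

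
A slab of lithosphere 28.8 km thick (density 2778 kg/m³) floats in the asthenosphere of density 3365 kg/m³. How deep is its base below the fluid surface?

23.8 km

Draft d = t ρ_obj/ρ_fluid = 28.8 km × 2778/3365 = 23.8 km.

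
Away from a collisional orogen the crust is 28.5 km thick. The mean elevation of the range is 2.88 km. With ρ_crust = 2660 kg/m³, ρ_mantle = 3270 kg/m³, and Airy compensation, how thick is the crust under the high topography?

43.9 km

Root depth r = h ρ_c / (ρ_m − ρ_c) = 2.88 km × 2660 / 610 = 12.56 km.
Total thickness = T + h + r = 28.5 km + 2.88 km + 12.56 km = 43.9 km.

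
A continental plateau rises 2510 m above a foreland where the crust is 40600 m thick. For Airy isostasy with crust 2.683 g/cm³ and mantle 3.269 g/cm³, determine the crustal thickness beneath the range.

Root depth r = h ρ_c / (ρ_m − ρ_c) = 2510 m × 2.683 / 0.586 = 11490 m.
Total thickness = T + h + r = 40600 m + 2510 m + 11490 m = 54600 m.

54600 m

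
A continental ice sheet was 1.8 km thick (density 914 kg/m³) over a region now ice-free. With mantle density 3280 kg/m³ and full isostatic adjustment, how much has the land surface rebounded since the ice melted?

Removing the load lets mantle flow back in; uplift u satisfies ρ_ice t = ρ_m u.
u = t ρ_ice/ρ_m = 1.8 km × 914/3280 = 0.502 km.

0.502 km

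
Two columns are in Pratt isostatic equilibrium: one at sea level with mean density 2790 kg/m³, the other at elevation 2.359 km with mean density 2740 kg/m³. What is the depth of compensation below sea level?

ρ_ref D = ρ (D + h) → D (ρ_ref − ρ) = ρ h.
D = ρ h/(ρ_ref − ρ) = 2740 × 2.359 km/(2790 − 2740) = 129 km.

129 km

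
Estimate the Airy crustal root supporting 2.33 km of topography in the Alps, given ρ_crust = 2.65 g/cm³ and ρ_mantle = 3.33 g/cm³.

9.08 km

By Archimedes' principle applied to the lithosphere: the weight of the topography is balanced by the buoyancy of the root, ρ_c h = (ρ_m − ρ_c) r.
r = h · ρ_c / (ρ_m − ρ_c) = 2.33 km × 2.65 / (3.33 − 2.65) = 9.08 km.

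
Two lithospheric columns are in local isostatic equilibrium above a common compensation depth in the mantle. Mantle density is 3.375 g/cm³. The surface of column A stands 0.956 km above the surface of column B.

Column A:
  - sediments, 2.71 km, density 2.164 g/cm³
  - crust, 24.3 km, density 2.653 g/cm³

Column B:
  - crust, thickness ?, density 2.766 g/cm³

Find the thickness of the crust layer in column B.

28.9 km

Take the compensation level at the base of the deeper column (depth z_c below the surface of column A) and equate Σ ρ_i t_i down to z_c; mantle fills any gap and the z_c terms cancel.
Column A: 2.71×2.164 + 24.3×2.653 + (z_c − 27.01)×3.375
Column B: 0.956×0 + x×2.766 + (z_c − 0.956 − 0 − x)×3.375
The z_c×3.375 term appears on both sides and cancels. Collect the known terms of each column as K = Σ(ρt)_known − 3.375 × (depth of known layers): K_A = 70.33234 − 3.375×27.01 = −20.82641; K_B = 0 − 3.375×(0.956 + 0) = −3.2265.
Balance: K_A = K_B − x×(3.375 − 2.766), so x = (K_B − K_A)/(3.375 − 2.766) = 17.5999/0.609 = 28.9 km.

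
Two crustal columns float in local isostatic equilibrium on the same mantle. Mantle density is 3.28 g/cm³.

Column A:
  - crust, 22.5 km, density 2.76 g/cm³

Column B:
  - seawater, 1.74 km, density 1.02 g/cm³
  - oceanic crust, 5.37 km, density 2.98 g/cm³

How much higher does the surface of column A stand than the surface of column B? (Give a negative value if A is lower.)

1.88 km

For any compensation level in the mantle, the mantle terms cancel and isostasy reduces to e = (Σt_A − Σt_B) − (Σ(ρt)_A − Σ(ρt)_B) / ρ_m.
Σt_A = 22.5 km; Σt_B = 7.11 km; Σ(ρt)_A = 62.1; Σ(ρt)_B = 17.7774 (in km·g/cm³).
e = (22.5 − 7.11) − (62.1 − 17.7774) / 3.28 = 1.88 km.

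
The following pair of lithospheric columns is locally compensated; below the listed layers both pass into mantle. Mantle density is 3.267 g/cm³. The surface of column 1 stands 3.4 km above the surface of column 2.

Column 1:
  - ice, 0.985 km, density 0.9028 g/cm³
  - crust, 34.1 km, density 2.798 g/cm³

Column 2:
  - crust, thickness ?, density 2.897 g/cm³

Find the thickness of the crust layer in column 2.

Take the compensation level at the base of the deeper column (depth z_c below the surface of column 1) and equate Σ ρ_i t_i down to z_c; mantle fills any gap and the z_c terms cancel.
Column 1: 0.985×0.9028 + 34.1×2.798 + (z_c − 35.085)×3.267
Column 2: 3.4×0 + x×2.897 + (z_c − 3.4 − 0 − x)×3.267
The z_c×3.267 term appears on both sides and cancels. Collect the known terms of each column as K = Σ(ρt)_known − 3.267 × (depth of known layers): K_1 = 96.301058 − 3.267×35.085 = −18.321637; K_2 = 0 − 3.267×(3.4 + 0) = −11.1078.
Balance: K_1 = K_2 − x×(3.267 − 2.897), so x = (K_2 − K_1)/(3.267 − 2.897) = 7.21384/0.37 = 19.5 km.

19.5 km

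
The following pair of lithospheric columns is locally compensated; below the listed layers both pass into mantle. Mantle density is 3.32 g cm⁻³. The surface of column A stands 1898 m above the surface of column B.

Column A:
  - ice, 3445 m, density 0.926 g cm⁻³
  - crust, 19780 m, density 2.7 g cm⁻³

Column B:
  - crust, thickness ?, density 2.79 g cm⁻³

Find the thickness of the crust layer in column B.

26800 m

Take the compensation level at the base of the deeper column (depth z_c below the surface of column A) and equate Σ ρ_i t_i down to z_c; mantle fills any gap and the z_c terms cancel.
Column A: 3445×0.926 + 19780×2.7 + (z_c − 23225)×3.32
Column B: 1898×0 + x×2.79 + (z_c − 1898 − 0 − x)×3.32
The z_c×3.32 term appears on both sides and cancels. Collect the known terms of each column as K = Σ(ρt)_known − 3.32 × (depth of known layers): K_A = 56596.07 − 3.32×23225 = −20510.93; K_B = 0 − 3.32×(1898 + 0) = −6301.36.
Balance: K_A = K_B − x×(3.32 − 2.79), so x = (K_B − K_A)/(3.32 − 2.79) = 14209.6/0.53 = 26800 m.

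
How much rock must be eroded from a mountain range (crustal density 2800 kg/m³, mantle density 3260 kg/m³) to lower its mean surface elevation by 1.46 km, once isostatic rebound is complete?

10.3 km

Net drop Δ = e − u = e − e ρ_c/ρ_m = e (ρ_m − ρ_c)/ρ_m.
e = Δ ρ_m/(ρ_m − ρ_c) = 1.46 km × 3260/460 = 10.3 km.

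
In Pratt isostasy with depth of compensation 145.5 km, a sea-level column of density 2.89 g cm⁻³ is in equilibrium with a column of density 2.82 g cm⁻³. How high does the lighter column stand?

ρ_ref D = ρ (D + h) → h = D (ρ_ref − ρ)/ρ.
h = 145.5 km × (2.89 − 2.82)/2.82 = 3.61 km.

3.61 km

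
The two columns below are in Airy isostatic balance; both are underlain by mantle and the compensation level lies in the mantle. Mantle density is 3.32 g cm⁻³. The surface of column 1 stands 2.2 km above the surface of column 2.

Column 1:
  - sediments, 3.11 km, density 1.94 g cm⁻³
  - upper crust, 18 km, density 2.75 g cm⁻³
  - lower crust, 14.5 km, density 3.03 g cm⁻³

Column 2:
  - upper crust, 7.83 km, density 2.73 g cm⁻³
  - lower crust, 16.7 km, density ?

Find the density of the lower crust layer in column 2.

2.91 g cm⁻³

Take the compensation level at the base of the deeper column (depth z_c below the surface of column 1) and equate Σ ρ_i t_i down to z_c; mantle fills any gap and the z_c terms cancel.
Column 1: 3.11×1.94 + 18×2.75 + 14.5×3.03 + (z_c − 35.61)×3.32
Column 2: 2.2×0 + 7.83×2.73 + 16.7×ρ + (z_c − 2.2 − 24.53)×3.32
The z_c×3.32 term appears on both sides and cancels. Collect the known terms of each column as K = Σ(ρt)_known − 3.32 × (depth of known layers): K_1 = 99.4684 − 3.32×35.61 = −18.7568; K_2 = 21.3759 − 3.32×(2.2 + 24.53) = −67.3677.
Balance: K_1 = K_2 + 16.7×ρ, so ρ = (K_1 − K_2)/16.7 = 48.6109/16.7 = 2.91 g cm⁻³.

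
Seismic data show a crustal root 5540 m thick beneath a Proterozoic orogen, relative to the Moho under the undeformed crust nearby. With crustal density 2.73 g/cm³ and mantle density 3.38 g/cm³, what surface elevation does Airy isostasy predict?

1320 m

Isostatic balance requires: ρ_c h = (ρ_m − ρ_c) r.
h = r (ρ_m − ρ_c) / ρ_c = 5540 m × (3.38 − 2.73) / 2.73 = 1320 m.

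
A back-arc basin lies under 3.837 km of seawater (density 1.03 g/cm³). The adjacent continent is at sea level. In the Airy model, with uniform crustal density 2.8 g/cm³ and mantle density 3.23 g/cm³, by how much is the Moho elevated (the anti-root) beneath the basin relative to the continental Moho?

Balancing pressure at the compensation depth: replacing crust with seawater at the top is compensated by replacing crust with mantle at the base: d (ρ_c − ρ_w) = a (ρ_m − ρ_c).
a = d (ρ_c − ρ_w)/(ρ_m − ρ_c) = 3.837 km × 1.77/0.43 = 15.8 km.

15.8 km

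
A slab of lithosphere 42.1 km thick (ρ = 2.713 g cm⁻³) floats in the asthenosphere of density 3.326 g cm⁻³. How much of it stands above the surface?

Floating equilibrium: submerged depth d = t ρ_obj/ρ_fluid = 42.1 km × 2.713/3.326 = 34.34 km.
Freeboard = t − d = 42.1 km − 34.34 km = 7.76 km.

7.76 km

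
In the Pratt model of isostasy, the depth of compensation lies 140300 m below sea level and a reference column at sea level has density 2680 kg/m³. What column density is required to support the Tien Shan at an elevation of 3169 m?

Pratt balance: ρ_ref D = ρ (D + h).
ρ = ρ_ref D/(D + h) = 2680 × 140300 m/(140300 m + 3169 m) = 2620 kg/m³.

2620 kg/m³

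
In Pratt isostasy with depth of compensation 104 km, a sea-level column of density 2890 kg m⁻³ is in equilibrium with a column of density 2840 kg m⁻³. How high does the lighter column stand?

1.83 km

ρ_ref D = ρ (D + h) → h = D (ρ_ref − ρ)/ρ.
h = 104 km × (2890 − 2840)/2840 = 1.83 km.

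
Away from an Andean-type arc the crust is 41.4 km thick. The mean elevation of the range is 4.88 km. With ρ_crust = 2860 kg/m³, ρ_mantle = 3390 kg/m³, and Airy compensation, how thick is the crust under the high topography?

72.6 km

Root depth r = h ρ_c / (ρ_m − ρ_c) = 4.88 km × 2860 / 530 = 26.33 km.
Total thickness = T + h + r = 41.4 km + 4.88 km + 26.33 km = 72.6 km.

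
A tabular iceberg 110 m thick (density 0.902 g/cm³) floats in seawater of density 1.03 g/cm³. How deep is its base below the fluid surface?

Draft d = t ρ_obj/ρ_fluid = 110 m × 0.902/1.03 = 96.3 m.

96.3 m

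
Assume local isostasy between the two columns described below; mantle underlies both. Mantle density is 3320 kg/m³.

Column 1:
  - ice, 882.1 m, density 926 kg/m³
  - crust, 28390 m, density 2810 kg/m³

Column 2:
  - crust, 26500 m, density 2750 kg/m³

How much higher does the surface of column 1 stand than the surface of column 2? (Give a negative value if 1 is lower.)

447 m

For any compensation level in the mantle, the mantle terms cancel and isostasy reduces to e = (Σt_1 − Σt_2) − (Σ(ρt)_1 − Σ(ρt)_2) / ρ_m.
Σt_1 = 29272.1 m; Σt_2 = 26500 m; Σ(ρt)_1 = 80592724.6; Σ(ρt)_2 = 72875000 (in m·kg/m³).
e = (29272.1 − 26500) − (80592724.6 − 72875000) / 3320 = 447 m.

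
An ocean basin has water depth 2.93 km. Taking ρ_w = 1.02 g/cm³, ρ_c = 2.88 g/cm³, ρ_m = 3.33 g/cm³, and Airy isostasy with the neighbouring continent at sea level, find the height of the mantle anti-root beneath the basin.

Balancing pressure at the compensation depth: replacing crust with seawater at the top is compensated by replacing crust with mantle at the base: d (ρ_c − ρ_w) = a (ρ_m − ρ_c).
a = d (ρ_c − ρ_w)/(ρ_m − ρ_c) = 2.93 km × 1.86/0.45 = 12.1 km.

12.1 km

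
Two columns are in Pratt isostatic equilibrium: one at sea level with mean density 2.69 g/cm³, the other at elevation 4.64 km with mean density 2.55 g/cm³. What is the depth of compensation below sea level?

84.5 km

ρ_ref D = ρ (D + h) → D (ρ_ref − ρ) = ρ h.
D = ρ h/(ρ_ref − ρ) = 2.55 × 4.64 km/(2.69 − 2.55) = 84.5 km.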